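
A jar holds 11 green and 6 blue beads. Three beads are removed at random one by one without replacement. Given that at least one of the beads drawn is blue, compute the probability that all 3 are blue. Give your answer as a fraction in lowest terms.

4/103

P(all 3 blue) = C(6,3)/C(17,3) = 1/34; P(at least one blue) = 1 − C(11,3)/C(17,3) = 103/136.
Since 'all 3 blue' ⊆ 'at least one blue', P(all 3 | at least one) = 1/34 / 103/136 = 4/103 ≈ 0.0388.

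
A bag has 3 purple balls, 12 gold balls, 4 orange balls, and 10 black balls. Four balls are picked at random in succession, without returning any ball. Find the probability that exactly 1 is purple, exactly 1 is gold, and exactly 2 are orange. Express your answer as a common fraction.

Unordered draws without replacement: count favorable combinations over C(29,4).
Favorable = C(3,1) · C(12,1) · C(4,2) · C(10,0) = 216; total = C(29,4) = 23751.
P = 216/23751 = 24/2639 ≈ 0.0091.

24/2639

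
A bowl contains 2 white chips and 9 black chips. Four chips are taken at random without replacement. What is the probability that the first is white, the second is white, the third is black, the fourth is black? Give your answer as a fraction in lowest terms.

Multiply the conditional probability of each draw in order, without replacement, so each draw removes one from its color and from the total.
P = (2/11) · (1/10) · (9/9) · (8/8) = 1/55 ≈ 0.0182.

1/55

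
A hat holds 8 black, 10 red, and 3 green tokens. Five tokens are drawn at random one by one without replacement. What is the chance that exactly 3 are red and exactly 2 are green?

40/2261

Unordered draws without replacement: count favorable combinations over C(21,5).
Favorable = C(8,0) · C(10,3) · C(3,2) = 360; total = C(21,5) = 20349.
P = 360/20349 = 40/2261 ≈ 0.0177.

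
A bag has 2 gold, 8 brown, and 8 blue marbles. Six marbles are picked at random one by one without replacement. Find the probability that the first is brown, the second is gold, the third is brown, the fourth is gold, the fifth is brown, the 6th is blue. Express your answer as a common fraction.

Multiply the conditional probability of each draw in order, without replacement, so each draw removes one from its color and from the total.
P = (8/18) · (2/17) · (7/16) · (1/15) · (6/14) · (8/13) = 4/9945 ≈ 0.0004.

4/9945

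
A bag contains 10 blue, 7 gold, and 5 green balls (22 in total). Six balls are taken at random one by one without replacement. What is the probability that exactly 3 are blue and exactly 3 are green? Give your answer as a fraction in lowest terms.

Unordered draws without replacement: count favorable combinations over C(22,6).
Favorable = C(10,3) · C(7,0) · C(5,3) = 1200; total = C(22,6) = 74613.
P = 1200/74613 = 400/24871 ≈ 0.0161.

400/24871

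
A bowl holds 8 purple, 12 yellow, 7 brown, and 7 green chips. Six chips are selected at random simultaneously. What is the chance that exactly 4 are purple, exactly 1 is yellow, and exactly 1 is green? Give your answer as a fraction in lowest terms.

Unordered draws without replacement: count favorable combinations over C(34,6).
Favorable = C(8,4) · C(12,1) · C(7,0) · C(7,1) = 5880; total = C(34,6) = 1344904.
P = 5880/1344904 = 735/168113 ≈ 0.0044.

735/168113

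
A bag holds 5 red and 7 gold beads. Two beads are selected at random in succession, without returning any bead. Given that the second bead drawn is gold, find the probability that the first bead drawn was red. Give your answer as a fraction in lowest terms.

5/11

P(first=red and the second bead drawn is gold) = (5/12)·(7/11) = 35/132.
P(the second bead drawn is gold) = Σ over first color = 35/132 + 7/22 = 7/12.
By Bayes, P(first=red | the second bead drawn is gold) = 35/132 / 7/12 = 5/11 ≈ 0.4545.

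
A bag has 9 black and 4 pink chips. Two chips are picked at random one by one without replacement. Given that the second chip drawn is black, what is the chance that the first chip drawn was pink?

1/3

P(first=pink and the second chip drawn is black) = (4/13)·(9/12) = 3/13.
P(the second chip drawn is black) = Σ over first color = 6/13 + 3/13 = 9/13.
By Bayes, P(first=pink | the second chip drawn is black) = 3/13 / 9/13 = 1/3 ≈ 0.3333.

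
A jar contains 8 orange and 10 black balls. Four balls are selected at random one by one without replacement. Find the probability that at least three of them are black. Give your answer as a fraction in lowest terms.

Sum the hypergeometric tail for j = 3,…,4 black balls.
Favorable = C(10,3)·C(8,1) + C(10,4)·C(8,0) = 1170; total = C(18,4) = 3060.
P = 1170/3060 = 13/34 ≈ 0.3824.

13/34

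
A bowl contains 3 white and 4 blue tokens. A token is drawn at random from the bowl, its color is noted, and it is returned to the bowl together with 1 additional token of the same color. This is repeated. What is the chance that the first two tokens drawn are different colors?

Either white then blue, or blue then white; after the first draw the total is 8.
P = (3/7)·(4/8) + (4/7)·(3/8) = 3/7 ≈ 0.4286.

3/7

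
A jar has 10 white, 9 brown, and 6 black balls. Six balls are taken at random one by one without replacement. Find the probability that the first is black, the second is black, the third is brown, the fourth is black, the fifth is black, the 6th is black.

Multiply the conditional probability of each draw in order, without replacement, so each draw removes one from its color and from the total.
P = (6/25) · (5/24) · (9/23) · (4/22) · (3/21) · (2/20) = 9/177100 ≈ 0.0001.

9/177100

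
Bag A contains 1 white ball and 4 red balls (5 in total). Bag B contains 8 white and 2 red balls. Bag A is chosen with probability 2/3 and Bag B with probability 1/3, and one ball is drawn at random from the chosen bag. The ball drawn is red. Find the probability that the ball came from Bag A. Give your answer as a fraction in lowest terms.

P(red | Bag A) = 4/5; P(red | Bag B) = 1/5.
P(red) = 2/3·4/5 + 1/3·1/5 = 3/5.
By Bayes' rule, P(Bag A | red) = 8/15 / 3/5 = 8/9 ≈ 0.8889.

8/9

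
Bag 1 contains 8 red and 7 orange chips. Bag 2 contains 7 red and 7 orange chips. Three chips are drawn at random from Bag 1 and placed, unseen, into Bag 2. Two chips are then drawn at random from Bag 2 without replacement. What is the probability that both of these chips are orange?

Condition on how many of the transferred chips are orange (from Bag 1: 7 orange of 15; then Bag 2 has 17 total).
  0 orange: C(7,0)C(8,3)/C(15,3) = 8/65; then P = C(7,2)/C(17,2) = 21/136
  1 orange: C(7,1)C(8,2)/C(15,3) = 28/65; then P = C(8,2)/C(17,2) = 7/34
  2 orange: C(7,2)C(8,1)/C(15,3) = 24/65; then P = C(9,2)/C(17,2) = 9/34
  3 orange: C(7,3)C(8,0)/C(15,3) = 1/13; then P = C(10,2)/C(17,2) = 45/136
P(both orange) = 157/680 ≈ 0.2309.

157/680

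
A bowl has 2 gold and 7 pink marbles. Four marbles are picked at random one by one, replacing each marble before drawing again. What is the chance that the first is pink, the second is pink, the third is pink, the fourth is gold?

686/6561

Multiply the conditional probability of each draw in order, with replacement (the composition resets each draw).
P = (7/9) · (7/9) · (7/9) · (2/9) = 686/6561 ≈ 0.1046.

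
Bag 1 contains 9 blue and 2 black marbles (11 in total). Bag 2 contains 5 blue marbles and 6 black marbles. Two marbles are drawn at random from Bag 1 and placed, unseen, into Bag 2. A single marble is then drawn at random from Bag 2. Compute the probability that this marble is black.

70/143

Condition on how many of the transferred marbles are black (from Bag 1: 2 black of 11; then Bag 2 has 13 total).
  0 black: C(2,0)C(9,2)/C(11,2) = 36/55; then P = 6/13
  1 black: C(2,1)C(9,1)/C(11,2) = 18/55; then P = 7/13
  2 black: C(2,2)C(9,0)/C(11,2) = 1/55; then P = 8/13
P(black from Bag 2) = 70/143 ≈ 0.4895.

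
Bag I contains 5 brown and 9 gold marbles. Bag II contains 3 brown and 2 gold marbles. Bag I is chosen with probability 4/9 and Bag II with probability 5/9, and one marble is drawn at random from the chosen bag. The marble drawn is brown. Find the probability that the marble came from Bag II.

21/31

P(brown | Bag I) = 5/14; P(brown | Bag II) = 3/5.
P(brown) = 4/9·5/14 + 5/9·3/5 = 31/63.
By Bayes' rule, P(Bag II | brown) = 1/3 / 31/63 = 21/31 ≈ 0.6774.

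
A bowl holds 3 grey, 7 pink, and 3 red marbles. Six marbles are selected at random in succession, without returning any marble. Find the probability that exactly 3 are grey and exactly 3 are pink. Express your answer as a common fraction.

Unordered draws without replacement: count favorable combinations over C(13,6).
Favorable = C(3,3) · C(7,3) · C(3,0) = 35; total = C(13,6) = 1716.
P = 35/1716 = 35/1716 ≈ 0.0204.

35/1716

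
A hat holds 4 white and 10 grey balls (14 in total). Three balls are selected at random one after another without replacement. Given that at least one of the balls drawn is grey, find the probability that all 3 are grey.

1/3

P(all 3 grey) = C(10,3)/C(14,3) = 30/91; P(at least one grey) = 1 − C(4,3)/C(14,3) = 90/91.
Since 'all 3 grey' ⊆ 'at least one grey', P(all 3 | at least one) = 30/91 / 90/91 = 1/3 ≈ 0.3333.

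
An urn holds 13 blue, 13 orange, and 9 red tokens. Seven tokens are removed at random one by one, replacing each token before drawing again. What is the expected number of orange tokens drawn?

13/5

By linearity of expectation, E[X] = Σ P(draw i is orange); each independent draw has P(orange) = 13/35.
E[X] = 7 · 13/35 = 13/5 ≈ 2.6000.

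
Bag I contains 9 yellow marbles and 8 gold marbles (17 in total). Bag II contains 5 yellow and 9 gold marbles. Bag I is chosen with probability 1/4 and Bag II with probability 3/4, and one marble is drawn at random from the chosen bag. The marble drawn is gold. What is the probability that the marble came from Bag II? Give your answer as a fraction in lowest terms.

459/571

P(gold | Bag I) = 8/17; P(gold | Bag II) = 9/14.
P(gold) = 1/4·8/17 + 3/4·9/14 = 571/952.
By Bayes' rule, P(Bag II | gold) = 27/56 / 571/952 = 459/571 ≈ 0.8039.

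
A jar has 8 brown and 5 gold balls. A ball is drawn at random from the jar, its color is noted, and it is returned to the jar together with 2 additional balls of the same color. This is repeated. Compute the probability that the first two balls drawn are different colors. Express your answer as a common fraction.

Either brown then gold, or gold then brown; after the first draw the total is 15.
P = (8/13)·(5/15) + (5/13)·(8/15) = 16/39 ≈ 0.4103.

16/39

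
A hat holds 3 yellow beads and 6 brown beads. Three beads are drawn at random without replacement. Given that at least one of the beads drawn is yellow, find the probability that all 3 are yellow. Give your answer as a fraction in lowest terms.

1/64

P(all 3 yellow) = C(3,3)/C(9,3) = 1/84; P(at least one yellow) = 1 − C(6,3)/C(9,3) = 16/21.
Since 'all 3 yellow' ⊆ 'at least one yellow', P(all 3 | at least one) = 1/84 / 16/21 = 1/64 ≈ 0.0156.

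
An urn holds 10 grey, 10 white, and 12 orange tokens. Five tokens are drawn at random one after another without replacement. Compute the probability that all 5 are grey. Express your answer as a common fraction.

Unordered draws without replacement: count favorable combinations over C(32,5).
Favorable = C(10,5) · C(10,0) · C(12,0) = 252; total = C(32,5) = 201376.
P = 252/201376 = 9/7192 ≈ 0.0013.

9/7192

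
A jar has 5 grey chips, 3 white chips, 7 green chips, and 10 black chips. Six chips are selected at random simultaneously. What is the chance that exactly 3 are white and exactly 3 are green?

Unordered draws without replacement: count favorable combinations over C(25,6).
Favorable = C(5,0) · C(3,3) · C(7,3) · C(10,0) = 35; total = C(25,6) = 177100.
P = 35/177100 = 1/5060 ≈ 0.0002.

1/5060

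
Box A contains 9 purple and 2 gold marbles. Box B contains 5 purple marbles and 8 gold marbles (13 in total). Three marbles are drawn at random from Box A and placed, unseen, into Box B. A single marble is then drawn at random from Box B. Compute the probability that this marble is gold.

47/88

Condition on how many of the transferred marbles are gold (from Box A: 2 gold of 11; then Box B has 16 total).
  0 gold: C(2,0)C(9,3)/C(11,3) = 28/55; then P = 8/16
  1 gold: C(2,1)C(9,2)/C(11,3) = 24/55; then P = 9/16
  2 gold: C(2,2)C(9,1)/C(11,3) = 3/55; then P = 10/16
P(gold from Box B) = 47/88 ≈ 0.5341.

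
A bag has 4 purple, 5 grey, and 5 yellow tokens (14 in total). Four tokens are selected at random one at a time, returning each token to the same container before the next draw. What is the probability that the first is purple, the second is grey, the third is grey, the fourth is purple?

Multiply the conditional probability of each draw in order, with replacement (the composition resets each draw).
P = (4/14) · (5/14) · (5/14) · (4/14) = 25/2401 ≈ 0.0104.

25/2401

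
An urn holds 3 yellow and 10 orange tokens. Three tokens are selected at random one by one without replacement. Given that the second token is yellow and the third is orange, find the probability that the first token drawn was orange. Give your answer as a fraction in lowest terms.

9/11

P(first=orange and the second token is yellow and the third is orange) = (10/13)·(3/12)·(9/11) = 45/286.
P(E) = Σ over first color = 5/143 + 45/286 = 5/26.
By Bayes, P(first=orange | E) = 45/286 / 5/26 = 9/11 ≈ 0.8182.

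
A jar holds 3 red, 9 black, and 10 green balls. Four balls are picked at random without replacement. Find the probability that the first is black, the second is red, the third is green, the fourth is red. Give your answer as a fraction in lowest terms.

9/2926

Multiply the conditional probability of each draw in order, without replacement, so each draw removes one from its color and from the total.
P = (9/22) · (3/21) · (10/20) · (2/19) = 9/2926 ≈ 0.0031.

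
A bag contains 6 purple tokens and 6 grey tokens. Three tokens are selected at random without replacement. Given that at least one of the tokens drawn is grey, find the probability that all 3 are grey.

1/10

P(all 3 grey) = C(6,3)/C(12,3) = 1/11; P(at least one grey) = 1 − C(6,3)/C(12,3) = 10/11.
Since 'all 3 grey' ⊆ 'at least one grey', P(all 3 | at least one) = 1/11 / 10/11 = 1/10 ≈ 0.1000.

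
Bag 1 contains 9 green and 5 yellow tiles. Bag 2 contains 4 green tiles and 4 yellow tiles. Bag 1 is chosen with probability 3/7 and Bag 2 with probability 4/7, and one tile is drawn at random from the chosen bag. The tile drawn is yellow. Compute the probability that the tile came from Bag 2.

28/43

P(yellow | Bag 1) = 5/14; P(yellow | Bag 2) = 1/2.
P(yellow) = 3/7·5/14 + 4/7·1/2 = 43/98.
By Bayes' rule, P(Bag 2 | yellow) = 2/7 / 43/98 = 28/43 ≈ 0.6512.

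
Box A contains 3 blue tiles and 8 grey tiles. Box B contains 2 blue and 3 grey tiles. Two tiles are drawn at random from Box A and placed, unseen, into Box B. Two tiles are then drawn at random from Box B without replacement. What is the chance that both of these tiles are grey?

Condition on how many of the transferred tiles are grey (from Box A: 8 grey of 11; then Box B has 7 total).
  0 grey: C(8,0)C(3,2)/C(11,2) = 3/55; then P = C(3,2)/C(7,2) = 1/7
  1 grey: C(8,1)C(3,1)/C(11,2) = 24/55; then P = C(4,2)/C(7,2) = 2/7
  2 grey: C(8,2)C(3,0)/C(11,2) = 28/55; then P = C(5,2)/C(7,2) = 10/21
P(both grey) = 433/1155 ≈ 0.3749.

433/1155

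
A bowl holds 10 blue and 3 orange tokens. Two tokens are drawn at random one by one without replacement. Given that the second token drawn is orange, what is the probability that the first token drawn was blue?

P(first=blue and the second token drawn is orange) = (10/13)·(3/12) = 5/26.
P(the second token drawn is orange) = Σ over first color = 5/26 + 1/26 = 3/13.
By Bayes, P(first=blue | the second token drawn is orange) = 5/26 / 3/13 = 5/6 ≈ 0.8333.

5/6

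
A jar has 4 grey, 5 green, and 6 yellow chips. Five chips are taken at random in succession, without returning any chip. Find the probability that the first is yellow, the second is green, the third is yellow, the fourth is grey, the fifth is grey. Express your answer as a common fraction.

Multiply the conditional probability of each draw in order, without replacement, so each draw removes one from its color and from the total.
P = (6/15) · (5/14) · (5/13) · (4/12) · (3/11) = 5/1001 ≈ 0.0050.

5/1001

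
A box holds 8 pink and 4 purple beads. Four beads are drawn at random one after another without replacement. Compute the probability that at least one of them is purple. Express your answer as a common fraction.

Use the complement: P(at least one purple) = 1 − P(no purple).
P(none) = C(8,4)/C(12,4) = 70/495.
So P = 1 − 70/495 = 85/99 ≈ 0.8586.

85/99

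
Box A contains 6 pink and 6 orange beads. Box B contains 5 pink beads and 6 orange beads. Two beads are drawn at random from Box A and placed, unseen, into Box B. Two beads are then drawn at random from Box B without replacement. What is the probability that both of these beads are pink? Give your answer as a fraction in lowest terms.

Condition on how many of the transferred beads are pink (from Box A: 6 pink of 12; then Box B has 13 total).
  0 pink: C(6,0)C(6,2)/C(12,2) = 5/22; then P = C(5,2)/C(13,2) = 5/39
  1 pink: C(6,1)C(6,1)/C(12,2) = 6/11; then P = C(6,2)/C(13,2) = 5/26
  2 pink: C(6,2)C(6,0)/C(12,2) = 5/22; then P = C(7,2)/C(13,2) = 7/26
P(both pink) = 335/1716 ≈ 0.1952.

335/1716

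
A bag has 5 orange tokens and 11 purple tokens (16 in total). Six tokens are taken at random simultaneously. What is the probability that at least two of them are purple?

727/728

Sum the hypergeometric tail for j = 2,…,6 purple tokens.
Favorable = C(11,2)·C(5,4) + C(11,3)·C(5,3) + C(11,4)·C(5,2) + C(11,5)·C(5,1) + C(11,6)·C(5,0) = 7997; total = C(16,6) = 8008.
P = 7997/8008 = 727/728 ≈ 0.9986.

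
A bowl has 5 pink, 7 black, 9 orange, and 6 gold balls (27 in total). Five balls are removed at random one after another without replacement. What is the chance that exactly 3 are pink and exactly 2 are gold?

5/2691

Unordered draws without replacement: count favorable combinations over C(27,5).
Favorable = C(5,3) · C(7,0) · C(9,0) · C(6,2) = 150; total = C(27,5) = 80730.
P = 150/80730 = 5/2691 ≈ 0.0019.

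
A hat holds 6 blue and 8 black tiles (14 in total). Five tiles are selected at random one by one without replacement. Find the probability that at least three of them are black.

Sum the hypergeometric tail for j = 3,…,5 black tiles.
Favorable = C(8,3)·C(6,2) + C(8,4)·C(6,1) + C(8,5)·C(6,0) = 1316; total = C(14,5) = 2002.
P = 1316/2002 = 94/143 ≈ 0.6573.

94/143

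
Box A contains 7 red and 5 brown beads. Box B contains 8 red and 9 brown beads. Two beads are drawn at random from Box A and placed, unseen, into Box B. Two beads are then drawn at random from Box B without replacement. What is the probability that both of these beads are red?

2485/11286

Condition on how many of the transferred beads are red (from Box A: 7 red of 12; then Box B has 19 total).
  0 red: C(7,0)C(5,2)/C(12,2) = 5/33; then P = C(8,2)/C(19,2) = 28/171
  1 red: C(7,1)C(5,1)/C(12,2) = 35/66; then P = C(9,2)/C(19,2) = 4/19
  2 red: C(7,2)C(5,0)/C(12,2) = 7/22; then P = C(10,2)/C(19,2) = 5/19
P(both red) = 2485/11286 ≈ 0.2202.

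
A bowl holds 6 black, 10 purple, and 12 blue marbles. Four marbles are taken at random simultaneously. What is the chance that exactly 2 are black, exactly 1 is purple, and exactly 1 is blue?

Unordered draws without replacement: count favorable combinations over C(28,4).
Favorable = C(6,2) · C(10,1) · C(12,1) = 1800; total = C(28,4) = 20475.
P = 1800/20475 = 8/91 ≈ 0.0879.

8/91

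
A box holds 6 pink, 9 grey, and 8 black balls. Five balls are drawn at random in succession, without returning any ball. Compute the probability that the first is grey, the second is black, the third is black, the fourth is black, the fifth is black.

18/4807

Multiply the conditional probability of each draw in order, without replacement, so each draw removes one from its color and from the total.
P = (9/23) · (8/22) · (7/21) · (6/20) · (5/19) = 18/4807 ≈ 0.0037.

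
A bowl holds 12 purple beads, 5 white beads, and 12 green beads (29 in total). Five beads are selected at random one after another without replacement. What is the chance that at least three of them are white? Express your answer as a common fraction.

Sum the hypergeometric tail for j = 3,…,5 white beads.
Favorable = C(5,3)·C(24,2) + C(5,4)·C(24,1) + C(5,5)·C(24,0) = 2881; total = C(29,5) = 118755.
P = 2881/118755 = 2881/118755 ≈ 0.0243.

2881/118755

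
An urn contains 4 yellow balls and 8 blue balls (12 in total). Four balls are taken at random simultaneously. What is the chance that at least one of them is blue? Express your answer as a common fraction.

Use the complement: P(at least one blue) = 1 − P(no blue).
P(none) = C(4,4)/C(12,4) = 1/495.
So P = 1 − 1/495 = 494/495 ≈ 0.9980.

494/495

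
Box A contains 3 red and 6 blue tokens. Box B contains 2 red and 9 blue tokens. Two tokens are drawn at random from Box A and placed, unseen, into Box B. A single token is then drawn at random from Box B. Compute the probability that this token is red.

8/39

Condition on how many of the transferred tokens are red (from Box A: 3 red of 9; then Box B has 13 total).
  0 red: C(3,0)C(6,2)/C(9,2) = 5/12; then P = 2/13
  1 red: C(3,1)C(6,1)/C(9,2) = 1/2; then P = 3/13
  2 red: C(3,2)C(6,0)/C(9,2) = 1/12; then P = 4/13
P(red from Box B) = 8/39 ≈ 0.2051.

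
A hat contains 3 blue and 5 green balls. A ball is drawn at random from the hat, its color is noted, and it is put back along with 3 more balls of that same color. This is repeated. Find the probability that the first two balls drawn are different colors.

Either green then blue, or blue then green; after the first draw the total is 11.
P = (5/8)·(3/11) + (3/8)·(5/11) = 15/44 ≈ 0.3409.

15/44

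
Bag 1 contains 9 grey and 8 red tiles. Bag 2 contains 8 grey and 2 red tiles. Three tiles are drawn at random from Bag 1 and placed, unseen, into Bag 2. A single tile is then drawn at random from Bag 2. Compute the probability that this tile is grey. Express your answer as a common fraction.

163/221

Condition on how many of the transferred tiles are grey (from Bag 1: 9 grey of 17; then Bag 2 has 13 total).
  0 grey: C(9,0)C(8,3)/C(17,3) = 7/85; then P = 8/13
  1 grey: C(9,1)C(8,2)/C(17,3) = 63/170; then P = 9/13
  2 grey: C(9,2)C(8,1)/C(17,3) = 36/85; then P = 10/13
  3 grey: C(9,3)C(8,0)/C(17,3) = 21/170; then P = 11/13
P(grey from Bag 2) = 163/221 ≈ 0.7376.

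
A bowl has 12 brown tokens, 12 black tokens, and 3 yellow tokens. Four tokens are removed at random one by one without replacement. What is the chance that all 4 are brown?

Unordered draws without replacement: count favorable combinations over C(27,4).
Favorable = C(12,4) · C(12,0) · C(3,0) = 495; total = C(27,4) = 17550.
P = 495/17550 = 11/390 ≈ 0.0282.

11/390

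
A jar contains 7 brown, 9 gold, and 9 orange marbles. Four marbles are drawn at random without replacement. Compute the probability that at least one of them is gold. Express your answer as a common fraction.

Use the complement: P(at least one gold) = 1 − P(no gold).
P(none) = C(16,4)/C(25,4) = 1820/12650.
So P = 1 − 1820/12650 = 1083/1265 ≈ 0.8561.

1083/1265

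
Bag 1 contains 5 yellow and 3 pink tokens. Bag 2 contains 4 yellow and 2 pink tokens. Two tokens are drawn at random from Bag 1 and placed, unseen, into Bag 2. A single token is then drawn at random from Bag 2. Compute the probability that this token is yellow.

21/32

Condition on how many of the transferred tokens are yellow (from Bag 1: 5 yellow of 8; then Bag 2 has 8 total).
  0 yellow: C(5,0)C(3,2)/C(8,2) = 3/28; then P = 4/8
  1 yellow: C(5,1)C(3,1)/C(8,2) = 15/28; then P = 5/8
  2 yellow: C(5,2)C(3,0)/C(8,2) = 5/14; then P = 6/8
P(yellow from Bag 2) = 21/32 ≈ 0.6562.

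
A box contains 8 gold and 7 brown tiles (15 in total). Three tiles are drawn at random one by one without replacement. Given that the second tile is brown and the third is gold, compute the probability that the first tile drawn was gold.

7/13

P(first=gold and the second tile is brown and the third is gold) = (8/15)·(7/14)·(7/13) = 28/195.
P(E) = Σ over first color = 28/195 + 8/65 = 4/15.
By Bayes, P(first=gold | E) = 28/195 / 4/15 = 7/13 ≈ 0.5385.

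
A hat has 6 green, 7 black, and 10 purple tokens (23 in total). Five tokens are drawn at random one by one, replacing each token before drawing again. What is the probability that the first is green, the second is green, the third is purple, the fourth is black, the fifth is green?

15120/6436343

Multiply the conditional probability of each draw in order, with replacement (the composition resets each draw).
P = (6/23) · (6/23) · (10/23) · (7/23) · (6/23) = 15120/6436343 ≈ 0.0023.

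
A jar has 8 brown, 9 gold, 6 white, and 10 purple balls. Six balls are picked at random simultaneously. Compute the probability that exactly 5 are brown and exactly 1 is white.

Unordered draws without replacement: count favorable combinations over C(33,6).
Favorable = C(8,5) · C(9,0) · C(6,1) · C(10,0) = 336; total = C(33,6) = 1107568.
P = 336/1107568 = 3/9889 ≈ 0.0003.

3/9889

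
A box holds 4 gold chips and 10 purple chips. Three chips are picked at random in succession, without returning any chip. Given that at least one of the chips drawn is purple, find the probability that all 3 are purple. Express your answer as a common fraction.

P(all 3 purple) = C(10,3)/C(14,3) = 30/91; P(at least one purple) = 1 − C(4,3)/C(14,3) = 90/91.
Since 'all 3 purple' ⊆ 'at least one purple', P(all 3 | at least one) = 30/91 / 90/91 = 1/3 ≈ 0.3333.

1/3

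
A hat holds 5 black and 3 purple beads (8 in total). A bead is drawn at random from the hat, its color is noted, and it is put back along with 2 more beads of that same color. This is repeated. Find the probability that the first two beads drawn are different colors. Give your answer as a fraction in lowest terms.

Either purple then black, or black then purple; after the first draw the total is 10.
P = (3/8)·(5/10) + (5/8)·(3/10) = 3/8 ≈ 0.3750.

3/8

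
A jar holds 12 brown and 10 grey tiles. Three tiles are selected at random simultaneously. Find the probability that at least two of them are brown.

4/7

Sum the hypergeometric tail for j = 2,…,3 brown tiles.
Favorable = C(12,2)·C(10,1) + C(12,3)·C(10,0) = 880; total = C(22,3) = 1540.
P = 880/1540 = 4/7 ≈ 0.5714.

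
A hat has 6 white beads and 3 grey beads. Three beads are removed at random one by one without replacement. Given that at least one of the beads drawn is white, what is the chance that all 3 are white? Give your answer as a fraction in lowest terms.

20/83

P(all 3 white) = C(6,3)/C(9,3) = 5/21; P(at least one white) = 1 − C(3,3)/C(9,3) = 83/84.
Since 'all 3 white' ⊆ 'at least one white', P(all 3 | at least one) = 5/21 / 83/84 = 20/83 ≈ 0.2410.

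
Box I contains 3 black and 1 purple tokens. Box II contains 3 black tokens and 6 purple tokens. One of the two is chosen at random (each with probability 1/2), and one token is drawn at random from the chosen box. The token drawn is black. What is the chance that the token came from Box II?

4/13

P(black | Box I) = 3/4; P(black | Box II) = 1/3.
P(black) = 1/2·3/4 + 1/2·1/3 = 13/24.
By Bayes' rule, P(Box II | black) = 1/6 / 13/24 = 4/13 ≈ 0.3077.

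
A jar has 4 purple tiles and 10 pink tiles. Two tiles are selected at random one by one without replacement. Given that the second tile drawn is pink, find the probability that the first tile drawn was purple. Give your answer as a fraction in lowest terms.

4/13

P(first=purple and the second tile drawn is pink) = (4/14)·(10/13) = 20/91.
P(the second tile drawn is pink) = Σ over first color = 20/91 + 45/91 = 5/7.
By Bayes, P(first=purple | the second tile drawn is pink) = 20/91 / 5/7 = 4/13 ≈ 0.3077.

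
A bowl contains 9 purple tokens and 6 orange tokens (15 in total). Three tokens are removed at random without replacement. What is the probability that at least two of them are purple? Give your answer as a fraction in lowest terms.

60/91

Sum the hypergeometric tail for j = 2,…,3 purple tokens.
Favorable = C(9,2)·C(6,1) + C(9,3)·C(6,0) = 300; total = C(15,3) = 455.
P = 300/455 = 60/91 ≈ 0.6593.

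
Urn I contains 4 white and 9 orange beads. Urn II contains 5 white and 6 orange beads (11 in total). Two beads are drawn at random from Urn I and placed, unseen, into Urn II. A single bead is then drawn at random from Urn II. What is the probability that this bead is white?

Condition on how many of the transferred beads are white (from Urn I: 4 white of 13; then Urn II has 13 total).
  0 white: C(4,0)C(9,2)/C(13,2) = 6/13; then P = 5/13
  1 white: C(4,1)C(9,1)/C(13,2) = 6/13; then P = 6/13
  2 white: C(4,2)C(9,0)/C(13,2) = 1/13; then P = 7/13
P(white from Urn II) = 73/169 ≈ 0.4320.

73/169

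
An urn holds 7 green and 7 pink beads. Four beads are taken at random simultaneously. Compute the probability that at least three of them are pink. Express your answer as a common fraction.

Sum the hypergeometric tail for j = 3,…,4 pink beads.
Favorable = C(7,3)·C(7,1) + C(7,4)·C(7,0) = 280; total = C(14,4) = 1001.
P = 280/1001 = 40/143 ≈ 0.2797.

40/143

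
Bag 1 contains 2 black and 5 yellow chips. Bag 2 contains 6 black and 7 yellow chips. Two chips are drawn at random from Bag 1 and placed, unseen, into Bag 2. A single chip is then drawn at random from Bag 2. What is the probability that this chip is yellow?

Condition on how many of the transferred chips are yellow (from Bag 1: 5 yellow of 7; then Bag 2 has 15 total).
  0 yellow: C(5,0)C(2,2)/C(7,2) = 1/21; then P = 7/15
  1 yellow: C(5,1)C(2,1)/C(7,2) = 10/21; then P = 8/15
  2 yellow: C(5,2)C(2,0)/C(7,2) = 10/21; then P = 9/15
P(yellow from Bag 2) = 59/105 ≈ 0.5619.

59/105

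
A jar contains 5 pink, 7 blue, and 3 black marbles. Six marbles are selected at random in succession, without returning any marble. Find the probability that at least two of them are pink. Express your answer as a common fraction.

Sum the hypergeometric tail for j = 2,…,5 pink marbles.
Favorable = C(5,2)·C(10,4) + C(5,3)·C(10,3) + C(5,4)·C(10,2) + C(5,5)·C(10,1) = 3535; total = C(15,6) = 5005.
P = 3535/5005 = 101/143 ≈ 0.7063.

101/143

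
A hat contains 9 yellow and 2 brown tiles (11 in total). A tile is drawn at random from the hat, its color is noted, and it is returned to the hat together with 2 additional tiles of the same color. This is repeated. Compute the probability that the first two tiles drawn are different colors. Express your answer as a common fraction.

36/143

Either brown then yellow, or yellow then brown; after the first draw the total is 13.
P = (2/11)·(9/13) + (9/11)·(2/13) = 36/143 ≈ 0.2517.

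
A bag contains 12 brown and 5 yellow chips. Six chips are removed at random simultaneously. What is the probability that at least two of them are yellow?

Sum the hypergeometric tail for j = 2,…,5 yellow chips.
Favorable = C(5,2)·C(12,4) + C(5,3)·C(12,3) + C(5,4)·C(12,2) + C(5,5)·C(12,1) = 7492; total = C(17,6) = 12376.
P = 7492/12376 = 1873/3094 ≈ 0.6054.

1873/3094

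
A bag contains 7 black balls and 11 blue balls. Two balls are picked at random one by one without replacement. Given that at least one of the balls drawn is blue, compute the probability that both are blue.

P(both blue) = C(11,2)/C(18,2) = 55/153; P(at least one blue) = 1 − C(7,2)/C(18,2) = 44/51.
Since 'both blue' ⊆ 'at least one blue', P(both | at least one) = 55/153 / 44/51 = 5/12 ≈ 0.4167.

5/12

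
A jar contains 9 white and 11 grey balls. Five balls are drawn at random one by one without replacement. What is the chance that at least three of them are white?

511/1292

Sum the hypergeometric tail for j = 3,…,5 white balls.
Favorable = C(9,3)·C(11,2) + C(9,4)·C(11,1) + C(9,5)·C(11,0) = 6132; total = C(20,5) = 15504.
P = 6132/15504 = 511/1292 ≈ 0.3955.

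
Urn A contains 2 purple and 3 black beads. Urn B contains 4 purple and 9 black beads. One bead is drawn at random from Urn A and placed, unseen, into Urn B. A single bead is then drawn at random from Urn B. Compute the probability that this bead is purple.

Condition on how many of the transferred beads are purple (from Urn A: 2 purple of 5; then Urn B has 14 total).
  0 purple: C(2,0)C(3,1)/C(5,1) = 3/5; then P = 4/14
  1 purple: C(2,1)C(3,0)/C(5,1) = 2/5; then P = 5/14
P(purple from Urn B) = 11/35 ≈ 0.3143.

11/35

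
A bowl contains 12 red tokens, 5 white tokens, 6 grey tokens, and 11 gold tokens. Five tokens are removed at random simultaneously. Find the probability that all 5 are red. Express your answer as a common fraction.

3/1054

Unordered draws without replacement: count favorable combinations over C(34,5).
Favorable = C(12,5) · C(5,0) · C(6,0) · C(11,0) = 792; total = C(34,5) = 278256.
P = 792/278256 = 3/1054 ≈ 0.0028.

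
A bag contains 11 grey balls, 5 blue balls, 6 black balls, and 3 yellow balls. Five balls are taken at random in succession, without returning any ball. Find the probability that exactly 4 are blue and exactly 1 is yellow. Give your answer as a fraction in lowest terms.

Unordered draws without replacement: count favorable combinations over C(25,5).
Favorable = C(11,0) · C(5,4) · C(6,0) · C(3,1) = 15; total = C(25,5) = 53130.
P = 15/53130 = 1/3542 ≈ 0.0003.

1/3542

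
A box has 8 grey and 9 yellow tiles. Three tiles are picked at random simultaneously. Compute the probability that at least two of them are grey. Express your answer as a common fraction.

77/170

Sum the hypergeometric tail for j = 2,…,3 grey tiles.
Favorable = C(8,2)·C(9,1) + C(8,3)·C(9,0) = 308; total = C(17,3) = 680.
P = 308/680 = 77/170 ≈ 0.4529.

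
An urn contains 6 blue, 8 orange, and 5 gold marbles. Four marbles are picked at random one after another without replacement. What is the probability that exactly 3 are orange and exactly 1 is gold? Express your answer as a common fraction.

70/969

Unordered draws without replacement: count favorable combinations over C(19,4).
Favorable = C(6,0) · C(8,3) · C(5,1) = 280; total = C(19,4) = 3876.
P = 280/3876 = 70/969 ≈ 0.0722.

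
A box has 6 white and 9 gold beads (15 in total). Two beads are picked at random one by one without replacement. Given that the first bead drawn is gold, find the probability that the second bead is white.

After removing 1 gold, the box has 6 white out of 14 remaining.
P(second is white | given) = 6/14 = 3/7 ≈ 0.4286.

3/7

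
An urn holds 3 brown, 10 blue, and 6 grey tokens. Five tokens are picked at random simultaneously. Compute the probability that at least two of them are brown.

50/323

Sum the hypergeometric tail for j = 2,…,3 brown tokens.
Favorable = C(3,2)·C(16,3) + C(3,3)·C(16,2) = 1800; total = C(19,5) = 11628.
P = 1800/11628 = 50/323 ≈ 0.1548.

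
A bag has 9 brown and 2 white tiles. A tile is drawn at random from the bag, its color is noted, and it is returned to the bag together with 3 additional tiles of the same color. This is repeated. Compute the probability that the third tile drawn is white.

2/11

Sum over the four possibilities for the first two draws (white/not-white each), tracking how the white count and total change by +3 per draw.
P(third is white) = 2/11 ≈ 0.1818. (In a Pólya urn every draw has the same marginal probability 2/11.)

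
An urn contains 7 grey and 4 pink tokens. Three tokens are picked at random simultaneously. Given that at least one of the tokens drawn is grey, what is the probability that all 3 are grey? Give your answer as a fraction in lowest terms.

P(all 3 grey) = C(7,3)/C(11,3) = 7/33; P(at least one grey) = 1 − C(4,3)/C(11,3) = 161/165.
Since 'all 3 grey' ⊆ 'at least one grey', P(all 3 | at least one) = 7/33 / 161/165 = 5/23 ≈ 0.2174.

5/23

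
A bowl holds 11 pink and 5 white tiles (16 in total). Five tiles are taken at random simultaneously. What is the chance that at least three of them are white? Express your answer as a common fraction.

Sum the hypergeometric tail for j = 3,…,5 white tiles.
Favorable = C(5,3)·C(11,2) + C(5,4)·C(11,1) + C(5,5)·C(11,0) = 606; total = C(16,5) = 4368.
P = 606/4368 = 101/728 ≈ 0.1387.

101/728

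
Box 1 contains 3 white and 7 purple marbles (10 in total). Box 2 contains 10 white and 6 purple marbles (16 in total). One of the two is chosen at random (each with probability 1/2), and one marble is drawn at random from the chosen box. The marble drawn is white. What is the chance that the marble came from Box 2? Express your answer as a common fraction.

25/37

P(white | Box 1) = 3/10; P(white | Box 2) = 5/8.
P(white) = 1/2·3/10 + 1/2·5/8 = 37/80.
By Bayes' rule, P(Box 2 | white) = 5/16 / 37/80 = 25/37 ≈ 0.6757.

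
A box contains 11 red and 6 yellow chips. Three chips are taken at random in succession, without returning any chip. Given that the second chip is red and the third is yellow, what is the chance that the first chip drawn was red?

P(first=red and the second chip is red and the third is yellow) = (11/17)·(10/16)·(6/15) = 11/68.
P(E) = Σ over first color = 11/68 + 11/136 = 33/136.
By Bayes, P(first=red | E) = 11/68 / 33/136 = 2/3 ≈ 0.6667.

2/3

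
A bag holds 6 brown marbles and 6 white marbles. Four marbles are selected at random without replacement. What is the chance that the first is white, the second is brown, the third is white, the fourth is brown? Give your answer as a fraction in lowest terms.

5/66

Multiply the conditional probability of each draw in order, without replacement, so each draw removes one from its color and from the total.
P = (6/12) · (6/11) · (5/10) · (5/9) = 5/66 ≈ 0.0758.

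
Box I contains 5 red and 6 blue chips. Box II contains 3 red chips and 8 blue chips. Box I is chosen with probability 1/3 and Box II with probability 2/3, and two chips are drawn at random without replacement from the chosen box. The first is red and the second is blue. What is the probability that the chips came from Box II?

P(E | Box I) = 3/11; P(E | Box II) = 12/55.
P(E) = 1/3·3/11 + 2/3·12/55 = 13/55.
By Bayes' rule, P(Box II | E) = 8/55 / 13/55 = 8/13 ≈ 0.6154.

8/13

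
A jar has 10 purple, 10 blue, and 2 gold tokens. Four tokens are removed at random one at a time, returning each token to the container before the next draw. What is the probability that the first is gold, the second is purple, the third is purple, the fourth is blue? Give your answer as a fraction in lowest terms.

125/14641

Multiply the conditional probability of each draw in order, with replacement (the composition resets each draw).
P = (2/22) · (10/22) · (10/22) · (10/22) = 125/14641 ≈ 0.0085.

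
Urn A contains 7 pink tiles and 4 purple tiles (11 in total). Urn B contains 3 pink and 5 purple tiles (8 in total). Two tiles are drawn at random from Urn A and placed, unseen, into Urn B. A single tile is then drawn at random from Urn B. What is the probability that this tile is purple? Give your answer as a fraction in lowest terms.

63/110

Condition on how many of the transferred tiles are purple (from Urn A: 4 purple of 11; then Urn B has 10 total).
  0 purple: C(4,0)C(7,2)/C(11,2) = 21/55; then P = 5/10
  1 purple: C(4,1)C(7,1)/C(11,2) = 28/55; then P = 6/10
  2 purple: C(4,2)C(7,0)/C(11,2) = 6/55; then P = 7/10
P(purple from Urn B) = 63/110 ≈ 0.5727.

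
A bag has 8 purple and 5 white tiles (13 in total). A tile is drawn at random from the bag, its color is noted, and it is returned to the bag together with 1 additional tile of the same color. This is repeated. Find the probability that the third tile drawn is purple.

Sum over the four possibilities for the first two draws (purple/not-purple each), tracking how the purple count and total change by +1 per draw.
P(third is purple) = 8/13 ≈ 0.6154. (In a Pólya urn every draw has the same marginal probability 8/13.)

8/13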